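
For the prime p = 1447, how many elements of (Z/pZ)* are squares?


For prime p, the number of non-zero quadratic residues is (p-1)/2.
= (1447-1)/2
= 723

723


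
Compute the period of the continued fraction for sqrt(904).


Run the CF algorithm for sqrt(904).
a_0 = floor(sqrt(904)) = 30; set m_0=0, q_0=1.
Recurrence: m' = q*a - m,  q' = (d - m'^2)/q,  a' = floor((a_0 + m')/q').
  step 1: m=30, q=4, a=15
  step 2: m=30, q=1, a=60
a_2 = 2*a_0 = 60, so the period closes here.
sqrt(904) = [30; 15, 60]
Period length = 2

2


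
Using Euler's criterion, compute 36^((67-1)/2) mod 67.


p = 67 is prime and the exponent is (p-1)/2 = 33, so by Euler's criterion 36^33 = (36/67) = +1 or -1 mod 67.
Compute by square-and-multiply:
  33 = 32 + 1 (binary 100001)
  Repeated squaring mod 67: 36^1 = 36, 36^2 = 23, 36^4 = 60, 36^8 = 49, 36^16 = 56, 36^32 = 54
  36^33 = 36^32 * 36^1 = 54 * 36 mod 67
    54 * 36 = 1944 = 1 mod 67
  36^33 = 1 mod 67
Result 1: 36 is a quadratic residue mod 67.
36^33 mod 67 = 1

1


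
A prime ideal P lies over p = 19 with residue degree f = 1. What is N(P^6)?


N(P^a) = p^(a*f)
= 19^(6*1)
= 19^6
= 47045881

47045881


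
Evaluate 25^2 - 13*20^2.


x^2 - d*y^2
= 25^2 - 13*20^2
= 625 - 5200
= -4575

-4575


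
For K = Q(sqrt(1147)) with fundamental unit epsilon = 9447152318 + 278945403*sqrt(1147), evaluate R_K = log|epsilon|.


epsilon = 9447152318 + 278945403*sqrt(1147)
= 1.8894e+10
R = ln(1.8894e+10)
= 23.6621

23.6621


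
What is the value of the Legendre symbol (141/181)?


p = 181 is prime, so compute (141/181) with the reciprocity algorithm (Jacobi-symbol steps: pull out 2s via (2/n), flip via reciprocity, reduce):
  reciprocity: (141/181) -> +(181/141)
  reduce: (40/141)
  pull out 2: (2/141) = -1  (since 141 mod 8 = 5)
  pull out 2: (2/141) = -1  (since 141 mod 8 = 5)
  pull out 2: (2/141) = -1  (since 141 mod 8 = 5)
  reciprocity: (5/141) -> +(141/5)
  reduce: (1/5)
  (1/5) = 1
Product of signs = -1
(141/181) = -1

-1


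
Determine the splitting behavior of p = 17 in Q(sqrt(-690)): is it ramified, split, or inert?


K = Q(sqrt(-690)). Since d mod 4 = 2, disc(K) = -2760.
Check p | disc: -2760 mod 17 = 11.
p does not divide disc. Compute Legendre symbol (d/p):
7^((17-1)/2) mod 17 = -1
(d/p) = -1, so p is inert: (p) stays prime with e=1, f=2, g=1.
Therefore p is inert.

inert


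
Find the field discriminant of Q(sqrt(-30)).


For K = Q(sqrt(d)) with d squarefree: disc(K) = d if d = 1 mod 4, and disc(K) = 4d if d = 2 or 3 mod 4.
Here d = -30, and d mod 4 = 2.
d = 2 mod 4, not 1 (O_K = Z[sqrt(d)]), so disc(K) = 4d = 4 * (-30) = -120

-120


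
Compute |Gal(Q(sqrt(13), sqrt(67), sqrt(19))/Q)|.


The 3 square roots of distinct primes are multiplicatively independent over Q,
so [K:Q] = 2^3 and Gal(K/Q) is isomorphic to (Z/2Z)^3.
|Gal| = 2^3 = 8

8


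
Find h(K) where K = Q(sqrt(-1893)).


K = Q(sqrt(-1893)). d mod 4 = 3, so D = disc(K) = 4d = -7572
h(K) equals the number of primitive reduced positive-definite forms (a, b, c) = a*x^2 + b*x*y + c*y^2 with b^2 - 4ac = D,
where reduced means |b| <= a <= c, with b >= 0 whenever |b| = a or a = c, and primitive means gcd(a, b, c) = 1.
Reduced forces 3a^2 <= |D| = 7572, so 1 <= a <= 50; b must have the parity of D, and c = (b^2 - D)/(4a) must be an integer >= a.
Enumerate a = 1..50, b in [-a, a]:
  a=1: (1, 0, 1893)  [1]
  a=2: (2, 2, 947)  [1]
  a=3: (3, 0, 631)  [1]
  a=4..5: none
  a=6: (6, 6, 317)  [1]
  a=7: (7, -4, 271), (7, 4, 271)  [2]
  a=8..13: none
  a=14: (14, -10, 137), (14, 10, 137)  [2]
  a=15..18: none
  a=19: (19, -16, 103), (19, 16, 103)  [2]
  a=20: none
  a=21: (21, -18, 94), (21, 18, 94)  [2]
  a=22: none
  a=23: (23, -8, 83), (23, 8, 83)  [2]
  a=24..37: none
  a=38: (38, -22, 53), (38, 22, 53)  [2]
  a=39..41: none
  a=42: (42, -18, 47), (42, 18, 47)  [2]
  a=43..45: none
  a=46: (46, -38, 49), (46, 38, 49)  [2]
  a=47..50: none
Total reduced forms: 1 + 1 + 1 + 1 + 2 + 2 + 2 + 2 + 2 + 2 + 2 + 2 = 20
h = 20

20


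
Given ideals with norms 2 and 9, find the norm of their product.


N(IJ) = N(I) * N(J)
= 2 * 9
= 18

18


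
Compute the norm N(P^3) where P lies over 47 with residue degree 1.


N(P^a) = p^(a*f)
= 47^(3*1)
= 47^3
= 103823

103823


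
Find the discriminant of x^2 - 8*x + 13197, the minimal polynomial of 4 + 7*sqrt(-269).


The element 4 + 7*sqrt(-269) has minimal polynomial:
x^2 - 8*x + 13197
Discriminant = (-8)^2 - 4*(13197)
= 64 - 52788
= -52724

-52724


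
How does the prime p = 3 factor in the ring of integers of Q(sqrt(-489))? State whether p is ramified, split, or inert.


K = Q(sqrt(-489)). Since d mod 4 = 3, disc(K) = -1956.
Check p | disc: -1956 mod 3 = 0.
p divides disc, so p ramifies: (p) = P^2 with e=2, f=1, g=1.
Therefore p is ramified.

ramified


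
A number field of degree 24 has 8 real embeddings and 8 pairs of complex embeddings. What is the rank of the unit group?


By Dirichlet's unit theorem:
rank = r1 + r2 - 1
= 8 + 8 - 1
= 15

15


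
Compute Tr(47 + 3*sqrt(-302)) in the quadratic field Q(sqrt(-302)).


Tr(a + b*sqrt(d)) = (a + b*sqrt(d)) + (a - b*sqrt(d)) = 2a
= 2 * (47)
= 94

94


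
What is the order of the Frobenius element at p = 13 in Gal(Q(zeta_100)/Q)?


The Frobenius at p in Gal(Q(zeta_n)/Q) = (Z/nZ)* is the class of p, so its order is ord_100(13), the smallest k >= 1 with 13^k = 1 mod 100.
n = 100 = 2^2 * 5^2, phi(100) = 40; the order divides phi(n).
Divisors of 40: 1, 2, 4, 5, 8, 10, 20, 40
Repeated squaring mod 100: 13^1 = 13, 13^2 = 69, 13^4 = 61, 13^8 = 21, 13^16 = 41, 13^32 = 81
Test divisors in increasing order:
  k=1: 13^1 = 13 mod 100
  k=2: 13^2 = 69 mod 100
  k=4: 13^4 = 61 mod 100
  k=5: 13^5 = 61 * 13 = 93 mod 100
  k=8: 13^8 = 21 mod 100
  k=10: 13^10 = 21 * 69 = 49 mod 100
  k=20: 13^20 = 41 * 61 = 1 mod 100  <- first divisor giving 1
Order = 20

20


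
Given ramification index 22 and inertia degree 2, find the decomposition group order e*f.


|D_P| = e * f
= 22 * 2
= 44

44


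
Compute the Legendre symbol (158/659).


p = 659 is prime, so compute (158/659) with the reciprocity algorithm (Jacobi-symbol steps: pull out 2s via (2/n), flip via reciprocity, reduce):
  pull out 2: (2/659) = -1  (since 659 mod 8 = 3)
  reciprocity: (79/659) -> -(659/79)
  reduce: (27/79)
  reciprocity: (27/79) -> -(79/27)
  reduce: (25/27)
  reciprocity: (25/27) -> +(27/25)
  reduce: (2/25)
  pull out 2: (2/25) = +1  (since 25 mod 8 = 1)
  (1/25) = 1
Product of signs = -1
(158/659) = -1

-1


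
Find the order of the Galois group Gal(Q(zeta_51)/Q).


|Gal(Q(zeta_51)/Q)| = phi(51)
= 32

32


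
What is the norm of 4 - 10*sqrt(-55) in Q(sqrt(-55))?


N(a + b*sqrt(d)) = a^2 - d*b^2
= (4)^2 - (-55)*(-10)^2
= 16 + 5500
= 5516

5516


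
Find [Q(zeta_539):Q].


The degree equals Euler's totient phi(539).
539 = 7^2 * 11
phi(539) = 420

420


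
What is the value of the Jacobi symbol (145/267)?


Compute (145/267) via quadratic reciprocity:
  reciprocity: (145/267) -> +(267/145)
  reduce: (122/145)
  pull out 2: (2/145) = +1  (since 145 mod 8 = 1)
  reciprocity: (61/145) -> +(145/61)
  reduce: (23/61)
  reciprocity: (23/61) -> +(61/23)
  reduce: (15/23)
  reciprocity: (15/23) -> -(23/15)
  reduce: (8/15)
  pull out 2: (2/15) = +1  (since 15 mod 8 = 7)
  pull out 2: (2/15) = +1  (since 15 mod 8 = 7)
  pull out 2: (2/15) = +1  (since 15 mod 8 = 7)
  (1/15) = 1
Product of signs = -1

-1


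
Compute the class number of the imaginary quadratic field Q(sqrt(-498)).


K = Q(sqrt(-498)). d mod 4 = 2, so D = disc(K) = 4d = -1992
h(K) equals the number of primitive reduced positive-definite forms (a, b, c) = a*x^2 + b*x*y + c*y^2 with b^2 - 4ac = D,
where reduced means |b| <= a <= c, with b >= 0 whenever |b| = a or a = c, and primitive means gcd(a, b, c) = 1.
Reduced forces 3a^2 <= |D| = 1992, so 1 <= a <= 25; b must have the parity of D, and c = (b^2 - D)/(4a) must be an integer >= a.
Enumerate a = 1..25, b in [-a, a]:
  a=1: (1, 0, 498)  [1]
  a=2: (2, 0, 249)  [1]
  a=3: (3, 0, 166)  [1]
  a=4..5: none
  a=6: (6, 0, 83)  [1]
  a=7..12: none
  a=13: (13, -6, 39), (13, 6, 39)  [2]
  a=14..22: none
  a=23: (23, -20, 26), (23, 20, 26)  [2]
  a=24..25: none
Total reduced forms: 1 + 1 + 1 + 1 + 2 + 2 = 8
h = 8

8


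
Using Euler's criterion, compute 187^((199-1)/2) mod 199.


p = 199 is prime and the exponent is (p-1)/2 = 99, so by Euler's criterion 187^99 = (187/199) = +1 or -1 mod 199.
Compute by square-and-multiply:
  99 = 64 + 32 + 2 + 1 (binary 1100011)
  Repeated squaring mod 199: 187^1 = 187, 187^2 = 144, 187^4 = 40, 187^8 = 8, 187^16 = 64, 187^32 = 116, 187^64 = 123
  187^99 = 187^64 * 187^32 * 187^2 * 187^1 = 123 * 116 * 144 * 187 mod 199
    123 * 116 = 14268 = 139 mod 199
    139 * 144 = 20016 = 116 mod 199
    116 * 187 = 21692 = 1 mod 199
  187^99 = 1 mod 199
Result 1: 187 is a quadratic residue mod 199.
187^99 mod 199 = 1

1


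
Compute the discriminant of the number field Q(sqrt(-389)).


For K = Q(sqrt(d)) with d squarefree: disc(K) = d if d = 1 mod 4, and disc(K) = 4d if d = 2 or 3 mod 4.
Here d = -389, and d mod 4 = 3.
d = 3 mod 4, not 1 (O_K = Z[sqrt(d)]), so disc(K) = 4d = 4 * (-389) = -1556

-1556


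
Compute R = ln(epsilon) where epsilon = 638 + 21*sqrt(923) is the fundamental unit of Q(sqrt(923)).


epsilon = 638 + 21*sqrt(923)
= 1275.9992
R = ln(1275.9992)
= 7.1515

7.1515


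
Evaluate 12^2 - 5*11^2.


x^2 - d*y^2
= 12^2 - 5*11^2
= 144 - 605
= -461

-461


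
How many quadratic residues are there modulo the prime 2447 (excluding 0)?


For prime p, the number of non-zero quadratic residues is (p-1)/2.
= (2447-1)/2
= 1223

1223


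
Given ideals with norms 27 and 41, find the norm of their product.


N(IJ) = N(I) * N(J)
= 27 * 41
= 1107

1107


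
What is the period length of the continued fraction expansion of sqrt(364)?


Run the CF algorithm for sqrt(364).
a_0 = floor(sqrt(364)) = 19; set m_0=0, q_0=1.
Recurrence: m' = q*a - m,  q' = (d - m'^2)/q,  a' = floor((a_0 + m')/q').
  step 1: m=19, q=3, a=12
  step 2: m=17, q=25, a=1
  step 3: m=8, q=12, a=2
  step 4: m=16, q=9, a=3
  step 5: m=11, q=27, a=1
  step 6: m=16, q=4, a=8
  step 7: m=16, q=27, a=1
  step 8: m=11, q=9, a=3
  step 9: m=16, q=12, a=2
  step 10: m=8, q=25, a=1
  step 11: m=17, q=3, a=12
  step 12: m=19, q=1, a=38
a_12 = 2*a_0 = 38, so the period closes here.
sqrt(364) = [19; 12, 1, 2, 3, 1, 8, 1, 3, 2, 1, 12, 38]
Period length = 12

12


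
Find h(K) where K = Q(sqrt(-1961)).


K = Q(sqrt(-1961)). d mod 4 = 3, so D = disc(K) = 4d = -7844
h(K) equals the number of primitive reduced positive-definite forms (a, b, c) = a*x^2 + b*x*y + c*y^2 with b^2 - 4ac = D,
where reduced means |b| <= a <= c, with b >= 0 whenever |b| = a or a = c, and primitive means gcd(a, b, c) = 1.
Reduced forces 3a^2 <= |D| = 7844, so 1 <= a <= 51; b must have the parity of D, and c = (b^2 - D)/(4a) must be an integer >= a.
Enumerate a = 1..51, b in [-a, a]:
  a=1: (1, 0, 1961)  [1]
  a=2: (2, 2, 981)  [1]
  a=3: (3, -2, 654), (3, 2, 654)  [2]
  a=4: none
  a=5: (5, -4, 393), (5, 4, 393)  [2]
  a=6: (6, -2, 327), (6, 2, 327)  [2]
  a=7..8: none
  a=9: (9, -2, 218), (9, 2, 218)  [2]
  a=10: (10, -6, 197), (10, 6, 197)  [2]
  a=11..14: none
  a=15: (15, -14, 134), (15, -4, 131), (15, 4, 131), (15, 14, 134)  [4]
  a=16..17: none
  a=18: (18, -2, 109), (18, 2, 109)  [2]
  a=19..24: none
  a=25: (25, -16, 81), (25, 16, 81)  [2]
  a=26: none
  a=27: (27, -16, 75), (27, 16, 75)  [2]
  a=28..29: none
  a=30: (30, -26, 71), (30, -14, 67), (30, 14, 67), (30, 26, 71)  [4]
  a=31..36: none
  a=37: (37, 0, 53)  [1]
  a=38..42: none
  a=43: (43, -38, 54), (43, 38, 54)  [2]
  a=44: none
  a=45: (45, -34, 50), (45, 16, 45), (45, 34, 50)  [3]
  a=46..51: none
Total reduced forms: 1 + 1 + 2 + 2 + 2 + 2 + 2 + 4 + 2 + 2 + 2 + 4 + 1 + 2 + 3 = 32
h = 32

32


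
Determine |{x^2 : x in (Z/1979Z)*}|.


For prime p, the number of non-zero quadratic residues is (p-1)/2.
= (1979-1)/2
= 989

989


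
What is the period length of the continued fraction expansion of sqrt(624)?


Run the CF algorithm for sqrt(624).
a_0 = floor(sqrt(624)) = 24; set m_0=0, q_0=1.
Recurrence: m' = q*a - m,  q' = (d - m'^2)/q,  a' = floor((a_0 + m')/q').
  step 1: m=24, q=48, a=1
  step 2: m=24, q=1, a=48
a_2 = 2*a_0 = 48, so the period closes here.
sqrt(624) = [24; 1, 48]
Period length = 2

2


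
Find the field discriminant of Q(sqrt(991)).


For K = Q(sqrt(d)) with d squarefree: disc(K) = d if d = 1 mod 4, and disc(K) = 4d if d = 2 or 3 mod 4.
Here d = 991, and d mod 4 = 3.
d = 3 mod 4, not 1 (O_K = Z[sqrt(d)]), so disc(K) = 4d = 4 * (991) = 3964

3964


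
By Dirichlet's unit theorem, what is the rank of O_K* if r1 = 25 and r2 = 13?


By Dirichlet's unit theorem:
rank = r1 + r2 - 1
= 25 + 13 - 1
= 37

37


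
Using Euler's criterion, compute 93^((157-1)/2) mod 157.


p = 157 is prime and the exponent is (p-1)/2 = 78, so by Euler's criterion 93^78 = (93/157) = +1 or -1 mod 157.
Compute by square-and-multiply:
  78 = 64 + 8 + 4 + 2 (binary 1001110)
  Repeated squaring mod 157: 93^1 = 93, 93^2 = 14, 93^4 = 39, 93^8 = 108, 93^16 = 46, 93^32 = 75, 93^64 = 130
  93^78 = 93^64 * 93^8 * 93^4 * 93^2 = 130 * 108 * 39 * 14 mod 157
    130 * 108 = 14040 = 67 mod 157
    67 * 39 = 2613 = 101 mod 157
    101 * 14 = 1414 = 1 mod 157
  93^78 = 1 mod 157
Result 1: 93 is a quadratic residue mod 157.
93^78 mod 157 = 1

1


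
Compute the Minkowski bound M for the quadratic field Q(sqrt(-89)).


d = -89, d mod 4 = 3, so disc(K) = 4d = -356; |disc(K)| = 356
Imaginary quadratic field, so n = 2, s = r2 = 1, r1 = 0
M = (n!/n^n) * (4/pi)^s * sqrt(|disc(K)|) = (2!/2^2) * (4/pi)^1 * sqrt(356)
= 0.5 * 1.273240 * 18.867962
= 12.0117

12.0117


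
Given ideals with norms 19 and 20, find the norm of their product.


N(IJ) = N(I) * N(J)
= 19 * 20
= 380

380


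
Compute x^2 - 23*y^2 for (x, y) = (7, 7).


x^2 - d*y^2
= 7^2 - 23*7^2
= 49 - 1127
= -1078

-1078


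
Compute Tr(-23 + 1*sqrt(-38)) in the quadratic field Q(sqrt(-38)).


Tr(a + b*sqrt(d)) = (a + b*sqrt(d)) + (a - b*sqrt(d)) = 2a
= 2 * (-23)
= -46

-46


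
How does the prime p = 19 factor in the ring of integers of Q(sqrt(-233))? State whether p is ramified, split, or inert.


K = Q(sqrt(-233)). Since d mod 4 = 3, disc(K) = -932.
Check p | disc: -932 mod 19 = 18.
p does not divide disc. Compute Legendre symbol (d/p):
14^((19-1)/2) mod 19 = -1
(d/p) = -1, so p is inert: (p) stays prime with e=1, f=2, g=1.
Therefore p is inert.

inert


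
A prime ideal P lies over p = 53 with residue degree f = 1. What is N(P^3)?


N(P^a) = p^(a*f)
= 53^(3*1)
= 53^3
= 148877

148877


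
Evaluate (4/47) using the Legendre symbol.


p = 47 is prime, so compute (4/47) with the reciprocity algorithm (Jacobi-symbol steps: pull out 2s via (2/n), flip via reciprocity, reduce):
  pull out 2: (2/47) = +1  (since 47 mod 8 = 7)
  pull out 2: (2/47) = +1  (since 47 mod 8 = 7)
  (1/47) = 1
Product of signs = 1
(4/47) = 1

1


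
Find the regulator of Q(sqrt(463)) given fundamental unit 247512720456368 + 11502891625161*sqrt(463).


epsilon = 247512720456368 + 11502891625161*sqrt(463)
= 4.9503e+14
R = ln(4.9503e+14)
= 33.8356

33.8356


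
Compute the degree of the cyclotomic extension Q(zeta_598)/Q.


The degree equals Euler's totient phi(598).
598 = 2 * 13 * 23
phi(598) = 264

264


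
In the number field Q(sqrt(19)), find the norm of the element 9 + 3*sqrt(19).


N(a + b*sqrt(d)) = a^2 - d*b^2
= (9)^2 - (19)*(3)^2
= 81 - 171
= -90

-90


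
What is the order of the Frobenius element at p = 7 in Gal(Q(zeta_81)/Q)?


The Frobenius at p in Gal(Q(zeta_n)/Q) = (Z/nZ)* is the class of p, so its order is ord_81(7), the smallest k >= 1 with 7^k = 1 mod 81.
n = 81 = 3^4, phi(81) = 54; the order divides phi(n).
Divisors of 54: 1, 2, 3, 6, 9, 18, 27, 54
Repeated squaring mod 81: 7^1 = 7, 7^2 = 49, 7^4 = 52, 7^8 = 31, 7^16 = 70, 7^32 = 40
Test divisors in increasing order:
  k=1: 7^1 = 7 mod 81
  k=2: 7^2 = 49 mod 81
  k=3: 7^3 = 49 * 7 = 19 mod 81
  k=6: 7^6 = 52 * 49 = 37 mod 81
  k=9: 7^9 = 31 * 7 = 55 mod 81
  k=18: 7^18 = 70 * 49 = 28 mod 81
  k=27: 7^27 = 70 * 31 * 49 * 7 = 1 mod 81  <- first divisor giving 1
Order = 27

27


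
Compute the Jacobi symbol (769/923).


Compute (769/923) via quadratic reciprocity:
  reciprocity: (769/923) -> +(923/769)
  reduce: (154/769)
  pull out 2: (2/769) = +1  (since 769 mod 8 = 1)
  reciprocity: (77/769) -> +(769/77)
  reduce: (76/77)
  pull out 2: (2/77) = -1  (since 77 mod 8 = 5)
  pull out 2: (2/77) = -1  (since 77 mod 8 = 5)
  reciprocity: (19/77) -> +(77/19)
  reduce: (1/19)
  (1/19) = 1
Product of signs = 1

1


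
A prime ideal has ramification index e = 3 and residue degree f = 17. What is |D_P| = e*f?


|D_P| = e * f
= 3 * 17
= 51

51


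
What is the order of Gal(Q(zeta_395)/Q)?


|Gal(Q(zeta_395)/Q)| = phi(395)
= 312

312


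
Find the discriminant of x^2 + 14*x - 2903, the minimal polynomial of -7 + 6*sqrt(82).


The element -7 + 6*sqrt(82) has minimal polynomial:
x^2 + 14*x - 2903
Discriminant = (14)^2 - 4*(-2903)
= 196 + 11612
= 11808

11808


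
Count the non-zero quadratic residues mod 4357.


For prime p, the number of non-zero quadratic residues is (p-1)/2.
= (4357-1)/2
= 2178

2178


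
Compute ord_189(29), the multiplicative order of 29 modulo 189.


We want ord_189(29), the smallest k >= 1 with 29^k = 1 mod 189.
n = 189 = 3^3 * 7, phi(189) = 108; the order divides phi(n).
Divisors of 108: 1, 2, 3, 4, 6, 9, 12, 18, 27, 36, 54, 108
Repeated squaring mod 189: 29^1 = 29, 29^2 = 85, 29^4 = 43, 29^8 = 148, 29^16 = 169, 29^32 = 22, 29^64 = 106
Test divisors in increasing order:
  k=1: 29^1 = 29 mod 189
  k=2: 29^2 = 85 mod 189
  k=3: 29^3 = 85 * 29 = 8 mod 189
  k=4: 29^4 = 43 mod 189
  k=6: 29^6 = 43 * 85 = 64 mod 189
  k=9: 29^9 = 148 * 29 = 134 mod 189
  k=12: 29^12 = 148 * 43 = 127 mod 189
  k=18: 29^18 = 169 * 85 = 1 mod 189  <- first divisor giving 1
Order = 18

18


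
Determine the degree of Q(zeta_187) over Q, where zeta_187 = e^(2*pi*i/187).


The degree equals Euler's totient phi(187).
187 = 11 * 17
phi(187) = 160

160


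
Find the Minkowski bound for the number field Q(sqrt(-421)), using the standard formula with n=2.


d = -421, d mod 4 = 3, so disc(K) = 4d = -1684; |disc(K)| = 1684
Imaginary quadratic field, so n = 2, s = r2 = 1, r1 = 0
M = (n!/n^n) * (4/pi)^s * sqrt(|disc(K)|) = (2!/2^2) * (4/pi)^1 * sqrt(1684)
= 0.5 * 1.273240 * 41.036569
= 26.1247

26.1247


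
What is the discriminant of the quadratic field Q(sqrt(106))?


For K = Q(sqrt(d)) with d squarefree: disc(K) = d if d = 1 mod 4, and disc(K) = 4d if d = 2 or 3 mod 4.
Here d = 106, and d mod 4 = 2.
d = 2 mod 4, not 1 (O_K = Z[sqrt(d)]), so disc(K) = 4d = 4 * (106) = 424

424


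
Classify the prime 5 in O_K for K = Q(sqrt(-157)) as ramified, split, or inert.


K = Q(sqrt(-157)). Since d mod 4 = 3, disc(K) = -628.
Check p | disc: -628 mod 5 = 2.
p does not divide disc. Compute Legendre symbol (d/p):
3^((5-1)/2) mod 5 = -1
(d/p) = -1, so p is inert: (p) stays prime with e=1, f=2, g=1.
Therefore p is inert.

inert


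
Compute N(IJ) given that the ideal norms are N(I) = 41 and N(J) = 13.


N(IJ) = N(I) * N(J)
= 41 * 13
= 533

533


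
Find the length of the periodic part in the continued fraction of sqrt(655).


Run the CF algorithm for sqrt(655).
a_0 = floor(sqrt(655)) = 25; set m_0=0, q_0=1.
Recurrence: m' = q*a - m,  q' = (d - m'^2)/q,  a' = floor((a_0 + m')/q').
  step 1: m=25, q=30, a=1
  step 2: m=5, q=21, a=1
  step 3: m=16, q=19, a=2
  step 4: m=22, q=9, a=5
  step 5: m=23, q=14, a=3
  step 6: m=19, q=21, a=2
  step 7: m=23, q=6, a=8
  step 8: m=25, q=5, a=10
  step 9: m=25, q=6, a=8
  step 10: m=23, q=21, a=2
  step 11: m=19, q=14, a=3
  step 12: m=23, q=9, a=5
  step 13: m=22, q=19, a=2
  step 14: m=16, q=21, a=1
  step 15: m=5, q=30, a=1
  step 16: m=25, q=1, a=50
a_16 = 2*a_0 = 50, so the period closes here.
sqrt(655) = [25; 1, 1, 2, 5, 3, 2, 8, 10, 8, 2, 3, 5, 2, 1, 1, 50]
Period length = 16

16


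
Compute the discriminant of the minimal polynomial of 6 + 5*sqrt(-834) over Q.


The element 6 + 5*sqrt(-834) has minimal polynomial:
x^2 - 12*x + 20886
Discriminant = (-12)^2 - 4*(20886)
= 144 - 83544
= -83400

-83400


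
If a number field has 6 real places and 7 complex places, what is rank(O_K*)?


By Dirichlet's unit theorem:
rank = r1 + r2 - 1
= 6 + 7 - 1
= 12

12


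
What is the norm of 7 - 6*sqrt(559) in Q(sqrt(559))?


N(a + b*sqrt(d)) = a^2 - d*b^2
= (7)^2 - (559)*(-6)^2
= 49 - 20124
= -20075

-20075


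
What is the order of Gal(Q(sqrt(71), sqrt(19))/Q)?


The 2 square roots of distinct primes are multiplicatively independent over Q,
so [K:Q] = 2^2 and Gal(K/Q) is isomorphic to (Z/2Z)^2.
|Gal| = 2^2 = 4

4


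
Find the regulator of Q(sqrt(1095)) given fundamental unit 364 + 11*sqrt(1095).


epsilon = 364 + 11*sqrt(1095)
= 727.9986
R = ln(727.9986)
= 6.5903

6.5903


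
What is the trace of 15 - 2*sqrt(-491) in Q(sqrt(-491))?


Tr(a + b*sqrt(d)) = (a + b*sqrt(d)) + (a - b*sqrt(d)) = 2a
= 2 * (15)
= 30

30


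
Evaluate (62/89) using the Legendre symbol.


p = 89 is prime, so compute (62/89) with the reciprocity algorithm (Jacobi-symbol steps: pull out 2s via (2/n), flip via reciprocity, reduce):
  pull out 2: (2/89) = +1  (since 89 mod 8 = 1)
  reciprocity: (31/89) -> +(89/31)
  reduce: (27/31)
  reciprocity: (27/31) -> -(31/27)
  reduce: (4/27)
  pull out 2: (2/27) = -1  (since 27 mod 8 = 3)
  pull out 2: (2/27) = -1  (since 27 mod 8 = 3)
  (1/27) = 1
Product of signs = -1
(62/89) = -1

-1


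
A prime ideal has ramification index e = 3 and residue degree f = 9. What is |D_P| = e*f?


|D_P| = e * f
= 3 * 9
= 27

27


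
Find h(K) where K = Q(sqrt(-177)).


K = Q(sqrt(-177)). d mod 4 = 3, so D = disc(K) = 4d = -708
h(K) equals the number of primitive reduced positive-definite forms (a, b, c) = a*x^2 + b*x*y + c*y^2 with b^2 - 4ac = D,
where reduced means |b| <= a <= c, with b >= 0 whenever |b| = a or a = c, and primitive means gcd(a, b, c) = 1.
Reduced forces 3a^2 <= |D| = 708, so 1 <= a <= 15; b must have the parity of D, and c = (b^2 - D)/(4a) must be an integer >= a.
Enumerate a = 1..15, b in [-a, a]:
  a=1: (1, 0, 177)  [1]
  a=2: (2, 2, 89)  [1]
  a=3: (3, 0, 59)  [1]
  a=4..5: none
  a=6: (6, 6, 31)  [1]
  a=7..15: none
Total reduced forms: 1 + 1 + 1 + 1 = 4
h = 4

4


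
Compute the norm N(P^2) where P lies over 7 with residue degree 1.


N(P^a) = p^(a*f)
= 7^(2*1)
= 7^2
= 49

49


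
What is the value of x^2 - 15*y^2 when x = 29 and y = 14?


x^2 - d*y^2
= 29^2 - 15*14^2
= 841 - 2940
= -2099

-2099


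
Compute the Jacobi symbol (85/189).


Compute (85/189) via quadratic reciprocity:
  reciprocity: (85/189) -> +(189/85)
  reduce: (19/85)
  reciprocity: (19/85) -> +(85/19)
  reduce: (9/19)
  reciprocity: (9/19) -> +(19/9)
  reduce: (1/9)
  (1/9) = 1
Product of signs = 1

1


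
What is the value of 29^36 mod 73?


p = 73 is prime and the exponent is (p-1)/2 = 36, so by Euler's criterion 29^36 = (29/73) = +1 or -1 mod 73.
Compute by square-and-multiply:
  36 = 32 + 4 (binary 100100)
  Repeated squaring mod 73: 29^1 = 29, 29^2 = 38, 29^4 = 57, 29^8 = 37, 29^16 = 55, 29^32 = 32
  29^36 = 29^32 * 29^4 = 32 * 57 mod 73
    32 * 57 = 1824 = 72 mod 73
  29^36 = 72 mod 73
Result 72 = p - 1 = -1 mod 73: 29 is a quadratic non-residue mod 73. As a residue in [0, p-1] the value is 72.
29^36 mod 73 = 72

72


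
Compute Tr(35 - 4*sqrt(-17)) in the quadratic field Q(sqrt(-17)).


Tr(a + b*sqrt(d)) = (a + b*sqrt(d)) + (a - b*sqrt(d)) = 2a
= 2 * (35)
= 70

70


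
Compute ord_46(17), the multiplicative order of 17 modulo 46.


We want ord_46(17), the smallest k >= 1 with 17^k = 1 mod 46.
n = 46 = 2 * 23, phi(46) = 22; the order divides phi(n).
Divisors of 22: 1, 2, 11, 22
Repeated squaring mod 46: 17^1 = 17, 17^2 = 13, 17^4 = 31, 17^8 = 41, 17^16 = 25
Test divisors in increasing order:
  k=1: 17^1 = 17 mod 46
  k=2: 17^2 = 13 mod 46
  k=11: 17^11 = 41 * 13 * 17 = 45 mod 46
  k=22: 17^22 = 25 * 31 * 13 = 1 mod 46  <- first divisor giving 1
Order = 22

22


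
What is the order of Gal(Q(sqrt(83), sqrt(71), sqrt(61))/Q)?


The 3 square roots of distinct primes are multiplicatively independent over Q,
so [K:Q] = 2^3 and Gal(K/Q) is isomorphic to (Z/2Z)^3.
|Gal| = 2^3 = 8

8


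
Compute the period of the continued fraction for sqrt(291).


Run the CF algorithm for sqrt(291).
a_0 = floor(sqrt(291)) = 17; set m_0=0, q_0=1.
Recurrence: m' = q*a - m,  q' = (d - m'^2)/q,  a' = floor((a_0 + m')/q').
  step 1: m=17, q=2, a=17
  step 2: m=17, q=1, a=34
a_2 = 2*a_0 = 34, so the period closes here.
sqrt(291) = [17; 17, 34]
Period length = 2

2


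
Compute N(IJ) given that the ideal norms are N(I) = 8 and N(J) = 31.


N(IJ) = N(I) * N(J)
= 8 * 31
= 248

248


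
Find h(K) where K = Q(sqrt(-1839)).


K = Q(sqrt(-1839)). d mod 4 = 1, so D = disc(K) = d = -1839
h(K) equals the number of primitive reduced positive-definite forms (a, b, c) = a*x^2 + b*x*y + c*y^2 with b^2 - 4ac = D,
where reduced means |b| <= a <= c, with b >= 0 whenever |b| = a or a = c, and primitive means gcd(a, b, c) = 1.
Reduced forces 3a^2 <= |D| = 1839, so 1 <= a <= 24; b must have the parity of D, and c = (b^2 - D)/(4a) must be an integer >= a.
Enumerate a = 1..24, b in [-a, a]:
  a=1: (1, 1, 460)  [1]
  a=2: (2, -1, 230), (2, 1, 230)  [2]
  a=3: (3, 3, 154)  [1]
  a=4: (4, -1, 115), (4, 1, 115)  [2]
  a=5: (5, -1, 92), (5, 1, 92)  [2]
  a=6: (6, -3, 77), (6, 3, 77)  [2]
  a=7: (7, -3, 66), (7, 3, 66)  [2]
  a=8: (8, -7, 59), (8, 7, 59)  [2]
  a=9: none
  a=10: (10, -9, 48), (10, -1, 46), (10, 1, 46), (10, 9, 48)  [4]
  a=11: (11, -3, 42), (11, 3, 42)  [2]
  a=12: (12, -9, 40), (12, 9, 40)  [2]
  a=13: none
  a=14: (14, -11, 35), (14, -3, 33), (14, 3, 33), (14, 11, 35)  [4]
  a=15: (15, -9, 32), (15, 9, 32)  [2]
  a=16: (16, -9, 30), (16, 9, 30)  [2]
  a=17..18: none
  a=19: (19, -17, 28), (19, 17, 28)  [2]
  a=20: (20, -9, 24), (20, -1, 23), (20, 1, 23), (20, 9, 24)  [4]
  a=21: (21, -3, 22), (21, 3, 22)  [2]
  a=22: (22, -19, 25), (22, 19, 25)  [2]
  a=23..24: none
Total reduced forms: 1 + 2 + 1 + 2 + 2 + 2 + 2 + 2 + 4 + 2 + 2 + 4 + 2 + 2 + 2 + 4 + 2 + 2 = 40
h = 40

40


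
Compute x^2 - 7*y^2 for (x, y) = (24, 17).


x^2 - d*y^2
= 24^2 - 7*17^2
= 576 - 2023
= -1447

-1447


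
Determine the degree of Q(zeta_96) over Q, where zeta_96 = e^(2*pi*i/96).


The degree equals Euler's totient phi(96).
96 = 2^5 * 3
phi(96) = 32

32


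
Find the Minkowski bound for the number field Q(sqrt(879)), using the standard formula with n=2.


d = 879, d mod 4 = 3, so disc(K) = 4d = 3516; |disc(K)| = 3516
Real quadratic field, so n = 2, s = r2 = 0, r1 = 2
M = (n!/n^n) * (4/pi)^s * sqrt(|disc(K)|) = (2!/2^2) * (4/pi)^0 * sqrt(3516)
= 0.5 * 1.000000 * 59.295868
= 29.6479

29.6479


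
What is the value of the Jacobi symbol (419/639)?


Compute (419/639) via quadratic reciprocity:
  reciprocity: (419/639) -> -(639/419)
  reduce: (220/419)
  pull out 2: (2/419) = -1  (since 419 mod 8 = 3)
  pull out 2: (2/419) = -1  (since 419 mod 8 = 3)
  reciprocity: (55/419) -> -(419/55)
  reduce: (34/55)
  pull out 2: (2/55) = +1  (since 55 mod 8 = 7)
  reciprocity: (17/55) -> +(55/17)
  reduce: (4/17)
  pull out 2: (2/17) = +1  (since 17 mod 8 = 1)
  pull out 2: (2/17) = +1  (since 17 mod 8 = 1)
  (1/17) = 1
Product of signs = 1

1


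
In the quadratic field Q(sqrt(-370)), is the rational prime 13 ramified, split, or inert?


K = Q(sqrt(-370)). Since d mod 4 = 2, disc(K) = -1480.
Check p | disc: -1480 mod 13 = 2.
p does not divide disc. Compute Legendre symbol (d/p):
7^((13-1)/2) mod 13 = -1
(d/p) = -1, so p is inert: (p) stays prime with e=1, f=2, g=1.
Therefore p is inert.

inert


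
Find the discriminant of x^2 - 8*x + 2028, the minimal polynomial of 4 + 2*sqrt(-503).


The element 4 + 2*sqrt(-503) has minimal polynomial:
x^2 - 8*x + 2028
Discriminant = (-8)^2 - 4*(2028)
= 64 - 8112
= -8048

-8048


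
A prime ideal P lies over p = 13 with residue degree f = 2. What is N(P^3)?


N(P^a) = p^(a*f)
= 13^(3*2)
= 13^6
= 4826809

4826809


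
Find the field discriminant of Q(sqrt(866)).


For K = Q(sqrt(d)) with d squarefree: disc(K) = d if d = 1 mod 4, and disc(K) = 4d if d = 2 or 3 mod 4.
Here d = 866, and d mod 4 = 2.
d = 2 mod 4, not 1 (O_K = Z[sqrt(d)]), so disc(K) = 4d = 4 * (866) = 3464

3464


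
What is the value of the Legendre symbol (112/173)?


p = 173 is prime, so compute (112/173) with the reciprocity algorithm (Jacobi-symbol steps: pull out 2s via (2/n), flip via reciprocity, reduce):
  pull out 2: (2/173) = -1  (since 173 mod 8 = 5)
  pull out 2: (2/173) = -1  (since 173 mod 8 = 5)
  pull out 2: (2/173) = -1  (since 173 mod 8 = 5)
  pull out 2: (2/173) = -1  (since 173 mod 8 = 5)
  reciprocity: (7/173) -> +(173/7)
  reduce: (5/7)
  reciprocity: (5/7) -> +(7/5)
  reduce: (2/5)
  pull out 2: (2/5) = -1  (since 5 mod 8 = 5)
  (1/5) = 1
Product of signs = -1
(112/173) = -1

-1


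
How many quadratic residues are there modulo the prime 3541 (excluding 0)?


For prime p, the number of non-zero quadratic residues is (p-1)/2.
= (3541-1)/2
= 1770

1770


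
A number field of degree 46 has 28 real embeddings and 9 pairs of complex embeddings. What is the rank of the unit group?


By Dirichlet's unit theorem:
rank = r1 + r2 - 1
= 28 + 9 - 1
= 36

36


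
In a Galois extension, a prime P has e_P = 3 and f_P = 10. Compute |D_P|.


|D_P| = e * f
= 3 * 10
= 30

30


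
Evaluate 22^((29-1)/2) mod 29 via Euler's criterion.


p = 29 is prime and the exponent is (p-1)/2 = 14, so by Euler's criterion 22^14 = (22/29) = +1 or -1 mod 29.
Compute by square-and-multiply:
  14 = 8 + 4 + 2 (binary 1110)
  Repeated squaring mod 29: 22^1 = 22, 22^2 = 20, 22^4 = 23, 22^8 = 7
  22^14 = 22^8 * 22^4 * 22^2 = 7 * 23 * 20 mod 29
    7 * 23 = 161 = 16 mod 29
    16 * 20 = 320 = 1 mod 29
  22^14 = 1 mod 29
Result 1: 22 is a quadratic residue mod 29.
22^14 mod 29 = 1

1


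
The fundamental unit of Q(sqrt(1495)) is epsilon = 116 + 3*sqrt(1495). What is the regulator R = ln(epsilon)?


epsilon = 116 + 3*sqrt(1495)
= 231.9957
R = ln(231.9957)
= 5.4467

5.4467


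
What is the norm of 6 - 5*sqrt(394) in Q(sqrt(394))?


N(a + b*sqrt(d)) = a^2 - d*b^2
= (6)^2 - (394)*(-5)^2
= 36 - 9850
= -9814

-9814


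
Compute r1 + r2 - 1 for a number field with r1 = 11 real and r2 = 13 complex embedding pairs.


By Dirichlet's unit theorem:
rank = r1 + r2 - 1
= 11 + 13 - 1
= 23

23


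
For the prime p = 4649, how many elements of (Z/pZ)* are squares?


For prime p, the number of non-zero quadratic residues is (p-1)/2.
= (4649-1)/2
= 2324

2324


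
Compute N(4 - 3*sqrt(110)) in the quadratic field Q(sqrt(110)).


N(a + b*sqrt(d)) = a^2 - d*b^2
= (4)^2 - (110)*(-3)^2
= 16 - 990
= -974

-974


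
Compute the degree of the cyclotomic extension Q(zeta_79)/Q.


The degree equals Euler's totient phi(79).
79 = 79
phi(79) = 78

78


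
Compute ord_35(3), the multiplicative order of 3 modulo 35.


We want ord_35(3), the smallest k >= 1 with 3^k = 1 mod 35.
n = 35 = 5 * 7, phi(35) = 24; the order divides phi(n).
Divisors of 24: 1, 2, 3, 4, 6, 8, 12, 24
Repeated squaring mod 35: 3^1 = 3, 3^2 = 9, 3^4 = 11, 3^8 = 16, 3^16 = 11
Test divisors in increasing order:
  k=1: 3^1 = 3 mod 35
  k=2: 3^2 = 9 mod 35
  k=3: 3^3 = 9 * 3 = 27 mod 35
  k=4: 3^4 = 11 mod 35
  k=6: 3^6 = 11 * 9 = 29 mod 35
  k=8: 3^8 = 16 mod 35
  k=12: 3^12 = 16 * 11 = 1 mod 35  <- first divisor giving 1
Order = 12

12


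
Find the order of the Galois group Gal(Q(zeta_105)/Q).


|Gal(Q(zeta_105)/Q)| = phi(105)
= 48

48


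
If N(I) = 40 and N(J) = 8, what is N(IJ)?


N(IJ) = N(I) * N(J)
= 40 * 8
= 320

320


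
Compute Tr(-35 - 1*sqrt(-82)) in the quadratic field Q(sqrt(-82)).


Tr(a + b*sqrt(d)) = (a + b*sqrt(d)) + (a - b*sqrt(d)) = 2a
= 2 * (-35)
= -70

-70


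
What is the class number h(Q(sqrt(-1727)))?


K = Q(sqrt(-1727)). d mod 4 = 1, so D = disc(K) = d = -1727
h(K) equals the number of primitive reduced positive-definite forms (a, b, c) = a*x^2 + b*x*y + c*y^2 with b^2 - 4ac = D,
where reduced means |b| <= a <= c, with b >= 0 whenever |b| = a or a = c, and primitive means gcd(a, b, c) = 1.
Reduced forces 3a^2 <= |D| = 1727, so 1 <= a <= 23; b must have the parity of D, and c = (b^2 - D)/(4a) must be an integer >= a.
Enumerate a = 1..23, b in [-a, a]:
  a=1: (1, 1, 432)  [1]
  a=2: (2, -1, 216), (2, 1, 216)  [2]
  a=3: (3, -1, 144), (3, 1, 144)  [2]
  a=4: (4, -1, 108), (4, 1, 108)  [2]
  a=5: none
  a=6: (6, -5, 73), (6, -1, 72), (6, 1, 72), (6, 5, 73)  [4]
  a=7: (7, -3, 62), (7, 3, 62)  [2]
  a=8: (8, -1, 54), (8, 1, 54)  [2]
  a=9: (9, -1, 48), (9, 1, 48)  [2]
  a=10: none
  a=11: (11, 11, 42)  [1]
  a=12: (12, -7, 37), (12, -1, 36), (12, 1, 36), (12, 7, 37)  [4]
  a=13: none
  a=14: (14, -11, 33), (14, -3, 31), (14, 3, 31), (14, 11, 33)  [4]
  a=15: none
  a=16: (16, -1, 27), (16, 1, 27)  [2]
  a=17: none
  a=18: (18, -17, 28), (18, -1, 24), (18, 1, 24), (18, 17, 28)  [4]
  a=19..20: none
  a=21: (21, -17, 24), (21, -11, 22), (21, 11, 22), (21, 17, 24)  [4]
  a=22..23: none
Total reduced forms: 1 + 2 + 2 + 2 + 4 + 2 + 2 + 2 + 1 + 4 + 4 + 2 + 4 + 4 = 36
h = 36

36


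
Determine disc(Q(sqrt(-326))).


For K = Q(sqrt(d)) with d squarefree: disc(K) = d if d = 1 mod 4, and disc(K) = 4d if d = 2 or 3 mod 4.
Here d = -326, and d mod 4 = 2.
d = 2 mod 4, not 1 (O_K = Z[sqrt(d)]), so disc(K) = 4d = 4 * (-326) = -1304

-1304


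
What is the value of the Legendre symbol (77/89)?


p = 89 is prime, so compute (77/89) with the reciprocity algorithm (Jacobi-symbol steps: pull out 2s via (2/n), flip via reciprocity, reduce):
  reciprocity: (77/89) -> +(89/77)
  reduce: (12/77)
  pull out 2: (2/77) = -1  (since 77 mod 8 = 5)
  pull out 2: (2/77) = -1  (since 77 mod 8 = 5)
  reciprocity: (3/77) -> +(77/3)
  reduce: (2/3)
  pull out 2: (2/3) = -1  (since 3 mod 8 = 3)
  (1/3) = 1
Product of signs = -1
(77/89) = -1

-1


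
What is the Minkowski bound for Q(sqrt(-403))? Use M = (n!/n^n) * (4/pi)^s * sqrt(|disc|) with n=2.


d = -403, d mod 4 = 1, so disc(K) = d = -403; |disc(K)| = 403
Imaginary quadratic field, so n = 2, s = r2 = 1, r1 = 0
M = (n!/n^n) * (4/pi)^s * sqrt(|disc(K)|) = (2!/2^2) * (4/pi)^1 * sqrt(403)
= 0.5 * 1.273240 * 20.074860
= 12.7801

12.7801


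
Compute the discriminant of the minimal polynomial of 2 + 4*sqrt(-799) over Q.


The element 2 + 4*sqrt(-799) has minimal polynomial:
x^2 - 4*x + 12788
Discriminant = (-4)^2 - 4*(12788)
= 16 - 51152
= -51136

-51136


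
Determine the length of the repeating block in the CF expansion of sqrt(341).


Run the CF algorithm for sqrt(341).
a_0 = floor(sqrt(341)) = 18; set m_0=0, q_0=1.
Recurrence: m' = q*a - m,  q' = (d - m'^2)/q,  a' = floor((a_0 + m')/q').
  step 1: m=18, q=17, a=2
  step 2: m=16, q=5, a=6
  step 3: m=14, q=29, a=1
  step 4: m=15, q=4, a=8
  step 5: m=17, q=13, a=2
  step 6: m=9, q=20, a=1
  step 7: m=11, q=11, a=2
  step 8: m=11, q=20, a=1
  step 9: m=9, q=13, a=2
  step 10: m=17, q=4, a=8
  step 11: m=15, q=29, a=1
  step 12: m=14, q=5, a=6
  step 13: m=16, q=17, a=2
  step 14: m=18, q=1, a=36
a_14 = 2*a_0 = 36, so the period closes here.
sqrt(341) = [18; 2, 6, 1, 8, 2, 1, 2, 1, 2, 8, 1, 6, 2, 36]
Period length = 14

14


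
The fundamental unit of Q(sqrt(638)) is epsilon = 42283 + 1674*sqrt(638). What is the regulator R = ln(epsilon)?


epsilon = 42283 + 1674*sqrt(638)
= 84566.0000
R = ln(84566.0000)
= 11.3453

11.3453


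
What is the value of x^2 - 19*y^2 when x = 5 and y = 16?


x^2 - d*y^2
= 5^2 - 19*16^2
= 25 - 4864
= -4839

-4839


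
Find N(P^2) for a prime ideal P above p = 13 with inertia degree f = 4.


N(P^a) = p^(a*f)
= 13^(2*4)
= 13^8
= 815730721

815730721


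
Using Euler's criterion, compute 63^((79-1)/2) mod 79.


p = 79 is prime and the exponent is (p-1)/2 = 39, so by Euler's criterion 63^39 = (63/79) = +1 or -1 mod 79.
Compute by square-and-multiply:
  39 = 32 + 4 + 2 + 1 (binary 100111)
  Repeated squaring mod 79: 63^1 = 63, 63^2 = 19, 63^4 = 45, 63^8 = 50, 63^16 = 51, 63^32 = 73
  63^39 = 63^32 * 63^4 * 63^2 * 63^1 = 73 * 45 * 19 * 63 mod 79
    73 * 45 = 3285 = 46 mod 79
    46 * 19 = 874 = 5 mod 79
    5 * 63 = 315 = 78 mod 79
  63^39 = 78 mod 79
Result 78 = p - 1 = -1 mod 79: 63 is a quadratic non-residue mod 79. As a residue in [0, p-1] the value is 78.
63^39 mod 79 = 78

78


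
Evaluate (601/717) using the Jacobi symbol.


Compute (601/717) via quadratic reciprocity:
  reciprocity: (601/717) -> +(717/601)
  reduce: (116/601)
  pull out 2: (2/601) = +1  (since 601 mod 8 = 1)
  pull out 2: (2/601) = +1  (since 601 mod 8 = 1)
  reciprocity: (29/601) -> +(601/29)
  reduce: (21/29)
  reciprocity: (21/29) -> +(29/21)
  reduce: (8/21)
  pull out 2: (2/21) = -1  (since 21 mod 8 = 5)
  pull out 2: (2/21) = -1  (since 21 mod 8 = 5)
  pull out 2: (2/21) = -1  (since 21 mod 8 = 5)
  (1/21) = 1
Product of signs = -1

-1


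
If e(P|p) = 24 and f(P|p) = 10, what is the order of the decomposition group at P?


|D_P| = e * f
= 24 * 10
= 240

240


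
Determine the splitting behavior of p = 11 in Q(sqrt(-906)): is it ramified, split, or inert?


K = Q(sqrt(-906)). Since d mod 4 = 2, disc(K) = -3624.
Check p | disc: -3624 mod 11 = 6.
p does not divide disc. Compute Legendre symbol (d/p):
7^((11-1)/2) mod 11 = -1
(d/p) = -1, so p is inert: (p) stays prime with e=1, f=2, g=1.
Therefore p is inert.

inert


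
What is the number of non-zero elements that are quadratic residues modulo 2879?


For prime p, the number of non-zero quadratic residues is (p-1)/2.
= (2879-1)/2
= 1439

1439


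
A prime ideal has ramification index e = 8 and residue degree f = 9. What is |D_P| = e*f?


|D_P| = e * f
= 8 * 9
= 72

72


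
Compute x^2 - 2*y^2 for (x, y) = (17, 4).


x^2 - d*y^2
= 17^2 - 2*4^2
= 289 - 32
= 257

257


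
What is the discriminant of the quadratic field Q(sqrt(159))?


For K = Q(sqrt(d)) with d squarefree: disc(K) = d if d = 1 mod 4, and disc(K) = 4d if d = 2 or 3 mod 4.
Here d = 159, and d mod 4 = 3.
d = 3 mod 4, not 1 (O_K = Z[sqrt(d)]), so disc(K) = 4d = 4 * (159) = 636

636


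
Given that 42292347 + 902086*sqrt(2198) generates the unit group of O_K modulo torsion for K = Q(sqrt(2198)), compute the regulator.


epsilon = 42292347 + 902086*sqrt(2198)
= 8.4585e+07
R = ln(8.4585e+07)
= 18.2533

18.2533


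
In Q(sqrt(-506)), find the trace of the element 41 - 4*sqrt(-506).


Tr(a + b*sqrt(d)) = (a + b*sqrt(d)) + (a - b*sqrt(d)) = 2a
= 2 * (41)
= 82

82


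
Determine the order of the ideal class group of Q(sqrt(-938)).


K = Q(sqrt(-938)). d mod 4 = 2, so D = disc(K) = 4d = -3752
h(K) equals the number of primitive reduced positive-definite forms (a, b, c) = a*x^2 + b*x*y + c*y^2 with b^2 - 4ac = D,
where reduced means |b| <= a <= c, with b >= 0 whenever |b| = a or a = c, and primitive means gcd(a, b, c) = 1.
Reduced forces 3a^2 <= |D| = 3752, so 1 <= a <= 35; b must have the parity of D, and c = (b^2 - D)/(4a) must be an integer >= a.
Enumerate a = 1..35, b in [-a, a]:
  a=1: (1, 0, 938)  [1]
  a=2: (2, 0, 469)  [1]
  a=3: (3, -2, 313), (3, 2, 313)  [2]
  a=4..5: none
  a=6: (6, -4, 157), (6, 4, 157)  [2]
  a=7: (7, 0, 134)  [1]
  a=8: none
  a=9: (9, -8, 106), (9, 8, 106)  [2]
  a=10..13: none
  a=14: (14, 0, 67)  [1]
  a=15..17: none
  a=18: (18, -8, 53), (18, 8, 53)  [2]
  a=19..20: none
  a=21: (21, -14, 47), (21, 14, 47)  [2]
  a=22..26: none
  a=27: (27, -26, 41), (27, 26, 41)  [2]
  a=28..35: none
Total reduced forms: 1 + 1 + 2 + 2 + 1 + 2 + 1 + 2 + 2 + 2 = 16
h = 16

16


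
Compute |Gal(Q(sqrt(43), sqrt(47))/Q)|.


The 2 square roots of distinct primes are multiplicatively independent over Q,
so [K:Q] = 2^2 and Gal(K/Q) is isomorphic to (Z/2Z)^2.
|Gal| = 2^2 = 4

4
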